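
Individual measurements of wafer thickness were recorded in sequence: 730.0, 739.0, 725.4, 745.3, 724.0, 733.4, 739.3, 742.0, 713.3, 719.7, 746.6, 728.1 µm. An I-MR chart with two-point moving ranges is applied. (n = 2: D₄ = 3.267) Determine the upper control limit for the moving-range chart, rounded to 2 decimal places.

48.20

Moving ranges: 9.0, 13.6, 19.9, 21.3, 9.4, 5.9, 2.7, 28.7, 6.4, 26.9, 18.5; M̄R̄ = 162.3000 / 11 = 14.7545
UCL_MR = D₄·M̄R̄ = 3.267 × 14.7545 = 48.2031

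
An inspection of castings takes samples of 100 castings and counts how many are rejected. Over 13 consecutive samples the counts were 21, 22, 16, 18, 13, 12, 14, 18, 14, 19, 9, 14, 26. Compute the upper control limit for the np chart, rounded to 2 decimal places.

p̄ = Σdᵢ / (k·n) = 216 / (13 × 100) = 0.16615
UCL = np̄ + 3·√(np̄(1−p̄)) = 16.6154 + 3 × √(16.6154×0.83385) = 16.6154 + 3 × 3.7222 = 27.7819

27.78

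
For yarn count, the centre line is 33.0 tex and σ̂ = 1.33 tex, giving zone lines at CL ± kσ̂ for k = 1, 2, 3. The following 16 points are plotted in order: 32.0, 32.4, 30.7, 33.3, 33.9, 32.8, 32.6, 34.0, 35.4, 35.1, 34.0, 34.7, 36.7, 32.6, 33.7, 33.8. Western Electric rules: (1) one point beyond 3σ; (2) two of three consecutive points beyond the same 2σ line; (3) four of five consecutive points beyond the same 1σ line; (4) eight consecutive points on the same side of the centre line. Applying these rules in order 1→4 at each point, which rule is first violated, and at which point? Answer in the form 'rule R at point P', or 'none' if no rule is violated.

Zone of each point (C = within 1σ̂, B = 1σ̂–2σ̂, A = 2σ̂–3σ̂, * = beyond 3σ̂; sign = side of CL): 1:-C, 2:-C, 3:-B, 4:+C, 5:+C, 6:-C, 7:-C, 8:+C, 9:+B, 10:+B, 11:+C, 12:+B, 13:+A, 14:-C, 15:+C, 16:+C
Rule 3 (four of five consecutive points beyond the same 1σ limit) is satisfied at point 13.

rule 3 at point 13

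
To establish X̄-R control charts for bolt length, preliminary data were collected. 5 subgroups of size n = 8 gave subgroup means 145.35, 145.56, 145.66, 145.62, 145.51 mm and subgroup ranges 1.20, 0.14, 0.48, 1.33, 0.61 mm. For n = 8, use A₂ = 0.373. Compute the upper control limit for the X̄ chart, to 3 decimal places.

X̄̄ = (145.35 + 145.56 + 145.66 + 145.62 + 145.51) / 5 = 727.7000 / 5 = 145.5400
R̄ = (1.20 + 0.14 + 0.48 + 1.33 + 0.61) / 5 = 3.7600 / 5 = 0.7520
UCL = X̄̄ + A₂·R̄ = 145.5400 + 0.373 × 0.7520 = 145.8205

145.820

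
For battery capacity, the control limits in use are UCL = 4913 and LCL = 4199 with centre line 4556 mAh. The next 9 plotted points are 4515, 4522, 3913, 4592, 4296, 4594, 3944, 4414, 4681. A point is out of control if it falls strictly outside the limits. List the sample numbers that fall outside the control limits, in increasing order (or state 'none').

3, 7

Compare each point to [4199, 4913]: sample 3 = 3913 < LCL; sample 7 = 3944 < LCL.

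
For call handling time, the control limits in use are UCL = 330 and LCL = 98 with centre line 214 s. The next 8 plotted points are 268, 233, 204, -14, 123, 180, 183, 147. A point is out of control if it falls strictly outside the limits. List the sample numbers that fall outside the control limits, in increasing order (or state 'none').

Compare each point to [98, 330]: sample 4 = -14 < LCL.

4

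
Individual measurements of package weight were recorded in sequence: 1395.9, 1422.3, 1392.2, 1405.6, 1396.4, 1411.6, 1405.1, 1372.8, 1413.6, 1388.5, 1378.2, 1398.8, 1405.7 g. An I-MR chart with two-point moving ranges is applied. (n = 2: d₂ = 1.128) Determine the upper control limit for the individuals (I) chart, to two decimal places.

1451.46

X̄ = (1395.9 + 1422.3 + 1392.2 + 1405.6 + 1396.4 + 1411.6 + 1405.1 + 1372.8 + 1413.6 + 1388.5 + 1378.2 + 1398.8 + 1405.7) / 13 = 1398.9769
Moving ranges: 26.4, 30.1, 13.4, 9.2, 15.2, 6.5, 32.3, 40.8, 25.1, 10.3, 20.6, 6.9; M̄R̄ = 236.8000 / 12 = 19.7333
UCL = X̄ + 3·M̄R̄/d₂ = 1398.9769 + 3 × 19.7333 / 1.128 = 1451.4592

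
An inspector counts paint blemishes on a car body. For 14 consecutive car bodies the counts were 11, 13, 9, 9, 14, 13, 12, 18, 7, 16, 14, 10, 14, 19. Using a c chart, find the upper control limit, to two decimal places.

c̄ = (11 + 13 + 9 + 9 + 14 + 13 + 12 + 18 + 7 + 16 + 14 + 10 + 14 + 19) / 14 = 179 / 14 = 12.7857
UCL = c̄ + 3√c̄ = 12.7857 + 3 × √12.7857 = 12.7857 + 3 × 3.5757 = 23.5128

23.51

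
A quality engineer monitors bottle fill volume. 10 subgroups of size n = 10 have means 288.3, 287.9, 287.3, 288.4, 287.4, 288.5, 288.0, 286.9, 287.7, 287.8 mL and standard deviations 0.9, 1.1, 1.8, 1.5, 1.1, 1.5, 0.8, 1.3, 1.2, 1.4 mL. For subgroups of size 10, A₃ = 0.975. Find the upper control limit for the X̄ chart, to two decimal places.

X̄̄ = (288.3 + 287.9 + 287.3 + 288.4 + 287.4 + 288.5 + 288.0 + 286.9 + 287.7 + 287.8) / 10 = 287.8200
s̄ = (0.9 + 1.1 + 1.8 + 1.5 + 1.1 + 1.5 + 0.8 + 1.3 + 1.2 + 1.4) / 10 = 1.2600
UCL = X̄̄ + A₃·s̄ = 287.8200 + 0.975 × 1.2600 = 289.0485

289.05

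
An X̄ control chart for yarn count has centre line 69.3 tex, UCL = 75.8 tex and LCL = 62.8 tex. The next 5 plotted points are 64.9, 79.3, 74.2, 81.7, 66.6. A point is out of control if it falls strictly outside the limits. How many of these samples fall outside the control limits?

2

Compare each point to [62.8, 75.8]: sample 2 = 79.3 > UCL; sample 4 = 81.7 > UCL.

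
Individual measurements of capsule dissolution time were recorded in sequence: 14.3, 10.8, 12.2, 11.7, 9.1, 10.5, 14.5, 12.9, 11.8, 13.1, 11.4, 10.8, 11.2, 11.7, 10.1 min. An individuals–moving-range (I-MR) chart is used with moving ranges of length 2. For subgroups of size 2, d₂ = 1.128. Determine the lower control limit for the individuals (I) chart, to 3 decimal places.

X̄ = (14.3 + 10.8 + 12.2 + 11.7 + 9.1 + 10.5 + 14.5 + 12.9 + 11.8 + 13.1 + 11.4 + 10.8 + 11.2 + 11.7 + 10.1) / 15 = 11.7400
Moving ranges: 3.5, 1.4, 0.5, 2.6, 1.4, 4.0, 1.6, 1.1, 1.3, 1.7, 0.6, 0.4, 0.5, 1.6; M̄R̄ = 22.2000 / 14 = 1.5857
LCL = X̄ − 3·M̄R̄/d₂ = 11.7400 − 3 × 1.5857 / 1.128 = 7.5227

7.523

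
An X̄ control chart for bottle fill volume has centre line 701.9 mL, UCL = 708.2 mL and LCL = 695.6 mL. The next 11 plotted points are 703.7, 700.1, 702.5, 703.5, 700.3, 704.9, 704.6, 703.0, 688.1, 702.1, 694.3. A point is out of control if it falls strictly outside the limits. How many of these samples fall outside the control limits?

Compare each point to [695.6, 708.2]: sample 9 = 688.1 < LCL; sample 11 = 694.3 < LCL.

2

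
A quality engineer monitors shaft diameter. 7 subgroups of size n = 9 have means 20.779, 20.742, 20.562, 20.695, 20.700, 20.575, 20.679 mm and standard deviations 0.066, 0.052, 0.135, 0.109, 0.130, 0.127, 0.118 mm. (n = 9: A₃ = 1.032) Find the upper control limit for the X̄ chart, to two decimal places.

20.78

X̄̄ = (20.779 + 20.742 + 20.562 + 20.695 + 20.700 + 20.575 + 20.679) / 7 = 20.6760
s̄ = (0.066 + 0.052 + 0.135 + 0.109 + 0.130 + 0.127 + 0.118) / 7 = 0.1053
UCL = X̄̄ + A₃·s̄ = 20.6760 + 1.032 × 0.1053 = 20.7847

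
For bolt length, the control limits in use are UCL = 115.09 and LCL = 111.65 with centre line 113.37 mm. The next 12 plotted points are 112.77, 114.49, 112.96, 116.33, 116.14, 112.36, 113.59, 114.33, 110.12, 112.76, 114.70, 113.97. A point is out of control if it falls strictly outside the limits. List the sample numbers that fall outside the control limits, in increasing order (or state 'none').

Compare each point to [111.65, 115.09]: sample 4 = 116.33 > UCL; sample 5 = 116.14 > UCL; sample 9 = 110.12 < LCL.

4, 5, 9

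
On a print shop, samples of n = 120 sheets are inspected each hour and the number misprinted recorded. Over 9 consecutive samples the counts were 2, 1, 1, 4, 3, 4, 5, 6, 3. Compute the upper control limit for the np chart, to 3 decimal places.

p̄ = Σdᵢ / (k·n) = 29 / (9 × 120) = 0.02685
UCL = np̄ + 3·√(np̄(1−p̄)) = 3.2222 + 3 × √(3.2222×0.97315) = 3.2222 + 3 × 1.7708 = 8.5346

8.535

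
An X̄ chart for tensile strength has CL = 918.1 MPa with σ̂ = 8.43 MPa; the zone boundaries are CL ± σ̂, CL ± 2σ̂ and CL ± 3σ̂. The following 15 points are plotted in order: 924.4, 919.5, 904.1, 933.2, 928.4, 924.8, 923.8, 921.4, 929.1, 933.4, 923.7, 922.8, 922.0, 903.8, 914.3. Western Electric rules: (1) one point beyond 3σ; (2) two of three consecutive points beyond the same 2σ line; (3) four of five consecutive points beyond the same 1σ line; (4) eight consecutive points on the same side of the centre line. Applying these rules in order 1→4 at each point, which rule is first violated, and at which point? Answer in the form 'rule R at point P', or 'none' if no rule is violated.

Zone of each point (C = within 1σ̂, B = 1σ̂–2σ̂, A = 2σ̂–3σ̂, * = beyond 3σ̂; sign = side of CL): 1:+C, 2:+C, 3:-B, 4:+B, 5:+B, 6:+C, 7:+C, 8:+C, 9:+B, 10:+B, 11:+C, 12:+C, 13:+C, 14:-B, 15:-C
Rule 4 (eight consecutive points on the same side of the centre line) is satisfied at point 11.

rule 4 at point 11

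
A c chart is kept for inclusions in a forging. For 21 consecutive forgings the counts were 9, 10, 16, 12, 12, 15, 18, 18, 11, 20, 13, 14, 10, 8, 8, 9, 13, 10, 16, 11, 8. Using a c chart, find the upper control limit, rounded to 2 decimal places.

23.00

c̄ = (9 + 10 + 16 + 12 + 12 + 15 + 18 + 18 + 11 + 20 + 13 + 14 + 10 + 8 + 8 + 9 + 13 + 10 + 16 + 11 + 8) / 21 = 261 / 21 = 12.4286
UCL = c̄ + 3√c̄ = 12.4286 + 3 × √12.4286 = 12.4286 + 3 × 3.5254 = 23.0048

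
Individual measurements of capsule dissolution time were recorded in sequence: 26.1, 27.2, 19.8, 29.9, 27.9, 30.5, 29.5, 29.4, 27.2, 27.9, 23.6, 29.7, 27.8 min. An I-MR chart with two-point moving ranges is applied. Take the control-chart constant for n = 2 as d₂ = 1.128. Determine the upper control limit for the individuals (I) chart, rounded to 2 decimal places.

X̄ = (26.1 + 27.2 + 19.8 + 29.9 + 27.9 + 30.5 + 29.5 + 29.4 + 27.2 + 27.9 + 23.6 + 29.7 + 27.8) / 13 = 27.4231
Moving ranges: 1.1, 7.4, 10.1, 2.0, 2.6, 1.0, 0.1, 2.2, 0.7, 4.3, 6.1, 1.9; M̄R̄ = 39.5000 / 12 = 3.2917
UCL = X̄ + 3·M̄R̄/d₂ = 27.4231 + 3 × 3.2917 / 1.128 = 36.1775

36.18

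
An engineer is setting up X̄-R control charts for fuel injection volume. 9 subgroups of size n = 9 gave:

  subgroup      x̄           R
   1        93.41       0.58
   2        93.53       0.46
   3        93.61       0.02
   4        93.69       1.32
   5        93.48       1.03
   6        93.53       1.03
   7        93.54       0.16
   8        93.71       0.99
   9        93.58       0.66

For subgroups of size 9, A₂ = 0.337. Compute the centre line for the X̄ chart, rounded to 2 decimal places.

X̄̄ = (93.41 + 93.53 + 93.61 + 93.69 + 93.48 + 93.53 + 93.54 + 93.71 + 93.58) / 9 = 842.0800 / 9 = 93.5644
CL = X̄̄ = 93.5644

93.56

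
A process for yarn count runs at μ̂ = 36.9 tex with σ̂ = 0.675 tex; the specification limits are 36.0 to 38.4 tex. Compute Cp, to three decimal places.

0.593

Cp = (USL − LSL) / (6σ̂) = (38.4 − 36.0) / (6 × 0.675) = 2.4000 / 4.0500 = 0.5926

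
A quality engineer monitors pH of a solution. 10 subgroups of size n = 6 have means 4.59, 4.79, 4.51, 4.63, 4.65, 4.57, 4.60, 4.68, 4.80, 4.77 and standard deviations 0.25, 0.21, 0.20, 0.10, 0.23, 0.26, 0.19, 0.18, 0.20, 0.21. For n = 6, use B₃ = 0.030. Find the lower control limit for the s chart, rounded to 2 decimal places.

s̄ = (0.25 + 0.21 + 0.20 + 0.10 + 0.23 + 0.26 + 0.19 + 0.18 + 0.20 + 0.21) / 10 = 0.2030
LCL_s = B₃·s̄ = 0.030 × 0.2030 = 0.0061

0.01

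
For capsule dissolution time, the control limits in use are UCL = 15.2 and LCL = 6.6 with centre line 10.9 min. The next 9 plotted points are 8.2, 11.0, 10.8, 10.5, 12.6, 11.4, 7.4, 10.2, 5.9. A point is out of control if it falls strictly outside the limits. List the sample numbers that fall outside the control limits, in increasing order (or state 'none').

9

Compare each point to [6.6, 15.2]: sample 9 = 5.9 < LCL.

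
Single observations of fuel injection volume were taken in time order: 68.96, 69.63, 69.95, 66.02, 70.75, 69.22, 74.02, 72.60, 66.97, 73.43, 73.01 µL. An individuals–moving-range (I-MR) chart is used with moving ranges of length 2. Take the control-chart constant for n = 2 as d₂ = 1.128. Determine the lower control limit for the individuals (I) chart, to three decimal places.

62.460

X̄ = (68.96 + 69.63 + 69.95 + 66.02 + 70.75 + 69.22 + 74.02 + 72.60 + 66.97 + 73.43 + 73.01) / 11 = 70.4145
Moving ranges: 0.67, 0.32, 3.93, 4.73, 1.53, 4.80, 1.42, 5.63, 6.46, 0.42; M̄R̄ = 29.9100 / 10 = 2.9910
LCL = X̄ − 3·M̄R̄/d₂ = 70.4145 − 3 × 2.9910 / 1.128 = 62.4598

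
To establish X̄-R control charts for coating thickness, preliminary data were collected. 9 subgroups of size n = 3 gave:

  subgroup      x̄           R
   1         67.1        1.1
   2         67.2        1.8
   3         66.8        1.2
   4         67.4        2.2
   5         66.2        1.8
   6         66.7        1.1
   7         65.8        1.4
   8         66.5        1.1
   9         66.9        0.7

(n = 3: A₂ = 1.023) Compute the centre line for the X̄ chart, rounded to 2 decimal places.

66.73

X̄̄ = (67.1 + 67.2 + 66.8 + 67.4 + 66.2 + 66.7 + 65.8 + 66.5 + 66.9) / 9 = 600.6000 / 9 = 66.7333
CL = X̄̄ = 66.7333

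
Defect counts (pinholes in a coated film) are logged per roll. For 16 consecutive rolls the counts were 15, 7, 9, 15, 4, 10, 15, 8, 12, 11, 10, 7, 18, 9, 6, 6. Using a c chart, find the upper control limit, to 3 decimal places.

19.671

c̄ = (15 + 7 + 9 + 15 + 4 + 10 + 15 + 8 + 12 + 11 + 10 + 7 + 18 + 9 + 6 + 6) / 16 = 162 / 16 = 10.1250
UCL = c̄ + 3√c̄ = 10.1250 + 3 × √10.1250 = 10.1250 + 3 × 3.1820 = 19.6709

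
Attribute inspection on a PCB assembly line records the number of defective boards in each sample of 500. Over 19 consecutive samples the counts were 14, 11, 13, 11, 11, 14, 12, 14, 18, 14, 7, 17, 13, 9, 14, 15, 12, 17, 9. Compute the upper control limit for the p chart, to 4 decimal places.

p̄ = Σdᵢ / (k·n) = 245 / (19 × 500) = 0.02579
UCL = p̄ + 3·√(p̄(1−p̄)/n) = 0.02579 + 3 × √(0.02579×0.97421/500) = 0.02579 + 3 × 0.00709 = 0.04706

0.0471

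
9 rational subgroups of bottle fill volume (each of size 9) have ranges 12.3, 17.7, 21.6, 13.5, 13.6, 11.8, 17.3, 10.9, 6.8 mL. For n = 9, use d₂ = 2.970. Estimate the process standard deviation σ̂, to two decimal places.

4.70

R̄ = (12.3 + 17.7 + 21.6 + 13.5 + 13.6 + 11.8 + 17.3 + 10.9 + 6.8) / 9 = 13.9444
σ̂ = R̄ / d₂ = 13.9444 / 2.970 = 4.6951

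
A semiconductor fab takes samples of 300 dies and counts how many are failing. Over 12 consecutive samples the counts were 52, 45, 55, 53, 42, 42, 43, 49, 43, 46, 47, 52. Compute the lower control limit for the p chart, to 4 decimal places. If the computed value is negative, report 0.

0.0949

p̄ = Σdᵢ / (k·n) = 569 / (12 × 300) = 0.15806
LCL = p̄ − 3·√(p̄(1−p̄)/n) = 0.15806 − 3 × 0.02106 = 0.09487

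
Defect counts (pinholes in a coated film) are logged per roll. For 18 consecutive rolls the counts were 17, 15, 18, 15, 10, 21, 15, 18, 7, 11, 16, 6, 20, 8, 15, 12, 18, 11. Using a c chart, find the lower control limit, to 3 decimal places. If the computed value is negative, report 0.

2.808

c̄ = (17 + 15 + 18 + 15 + 10 + 21 + 15 + 18 + 7 + 11 + 16 + 6 + 20 + 8 + 15 + 12 + 18 + 11) / 18 = 253 / 18 = 14.0556
LCL = c̄ − 3√c̄ = 14.0556 − 3 × 3.7491 = 2.8083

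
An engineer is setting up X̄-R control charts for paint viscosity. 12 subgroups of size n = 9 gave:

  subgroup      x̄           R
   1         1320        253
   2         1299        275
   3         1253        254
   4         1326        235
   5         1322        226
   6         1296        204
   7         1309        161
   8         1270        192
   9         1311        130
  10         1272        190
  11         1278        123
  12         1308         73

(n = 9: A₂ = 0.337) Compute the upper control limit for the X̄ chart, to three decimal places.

X̄̄ = (1320 + 1299 + 1253 + 1326 + 1322 + 1296 + 1309 + 1270 + 1311 + 1272 + 1278 + 1308) / 12 = 15564.0000 / 12 = 1297.0000
R̄ = (253 + 275 + 254 + 235 + 226 + 204 + 161 + 192 + 130 + 190 + 123 + 73) / 12 = 2316.0000 / 12 = 193.0000
UCL = X̄̄ + A₂·R̄ = 1297.0000 + 0.337 × 193.0000 = 1362.0410

1362.041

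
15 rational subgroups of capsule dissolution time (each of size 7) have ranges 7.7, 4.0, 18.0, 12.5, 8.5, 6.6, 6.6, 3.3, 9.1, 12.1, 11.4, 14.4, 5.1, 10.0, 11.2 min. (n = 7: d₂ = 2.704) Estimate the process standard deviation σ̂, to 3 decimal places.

3.464

R̄ = (7.7 + 4.0 + 18.0 + 12.5 + 8.5 + 6.6 + 6.6 + 3.3 + 9.1 + 12.1 + 11.4 + 14.4 + 5.1 + 10.0 + 11.2) / 15 = 9.3667
σ̂ = R̄ / d₂ = 9.3667 / 2.704 = 3.4640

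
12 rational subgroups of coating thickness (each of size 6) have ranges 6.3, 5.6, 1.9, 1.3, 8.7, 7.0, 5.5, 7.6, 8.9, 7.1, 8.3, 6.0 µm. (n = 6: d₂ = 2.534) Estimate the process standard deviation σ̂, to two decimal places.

2.44

R̄ = (6.3 + 5.6 + 1.9 + 1.3 + 8.7 + 7.0 + 5.5 + 7.6 + 8.9 + 7.1 + 8.3 + 6.0) / 12 = 6.1833
σ̂ = R̄ / d₂ = 6.1833 / 2.534 = 2.4401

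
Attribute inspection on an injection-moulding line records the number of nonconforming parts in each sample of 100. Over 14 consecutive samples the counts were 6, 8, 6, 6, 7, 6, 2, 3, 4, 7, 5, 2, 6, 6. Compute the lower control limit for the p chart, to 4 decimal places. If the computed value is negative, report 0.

p̄ = Σdᵢ / (k·n) = 74 / (14 × 100) = 0.05286
LCL = p̄ − 3·√(p̄(1−p̄)/n) = 0.05286 − 3 × 0.02237 = -0.01427 → 0 (negative, so LCL = 0)

0.0000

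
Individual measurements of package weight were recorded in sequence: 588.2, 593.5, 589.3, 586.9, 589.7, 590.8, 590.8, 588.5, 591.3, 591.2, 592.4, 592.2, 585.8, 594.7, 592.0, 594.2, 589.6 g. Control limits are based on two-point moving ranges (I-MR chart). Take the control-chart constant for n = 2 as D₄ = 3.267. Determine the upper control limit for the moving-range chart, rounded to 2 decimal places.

Moving ranges: 5.3, 4.2, 2.4, 2.8, 1.1, 0.0, 2.3, 2.8, 0.1, 1.2, 0.2, 6.4, 8.9, 2.7, 2.2, 4.6; M̄R̄ = 47.2000 / 16 = 2.9500
UCL_MR = D₄·M̄R̄ = 3.267 × 2.9500 = 9.6377

9.64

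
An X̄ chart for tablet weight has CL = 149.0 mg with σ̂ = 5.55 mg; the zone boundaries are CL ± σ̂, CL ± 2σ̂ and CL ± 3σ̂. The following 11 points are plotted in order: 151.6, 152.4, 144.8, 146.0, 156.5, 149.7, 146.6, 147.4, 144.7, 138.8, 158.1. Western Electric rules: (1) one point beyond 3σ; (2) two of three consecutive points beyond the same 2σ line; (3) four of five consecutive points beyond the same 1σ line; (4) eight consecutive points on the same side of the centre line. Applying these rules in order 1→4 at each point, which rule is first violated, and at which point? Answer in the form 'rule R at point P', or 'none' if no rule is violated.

none

Zone of each point (C = within 1σ̂, B = 1σ̂–2σ̂, A = 2σ̂–3σ̂, * = beyond 3σ̂; sign = side of CL): 1:+C, 2:+C, 3:-C, 4:-C, 5:+B, 6:+C, 7:-C, 8:-C, 9:-C, 10:-B, 11:+B
No rule fires across all 11 points.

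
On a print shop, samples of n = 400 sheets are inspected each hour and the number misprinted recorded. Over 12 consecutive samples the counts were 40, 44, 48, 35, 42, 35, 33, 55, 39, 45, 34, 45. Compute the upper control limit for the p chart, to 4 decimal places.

0.1487

p̄ = Σdᵢ / (k·n) = 495 / (12 × 400) = 0.10312
UCL = p̄ + 3·√(p̄(1−p̄)/n) = 0.10312 + 3 × √(0.10312×0.89687/400) = 0.10312 + 3 × 0.01521 = 0.14874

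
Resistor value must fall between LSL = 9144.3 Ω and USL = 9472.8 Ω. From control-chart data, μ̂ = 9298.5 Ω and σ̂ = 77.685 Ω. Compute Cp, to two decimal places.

Cp = (USL − LSL) / (6σ̂) = (9472.8 − 9144.3) / (6 × 77.685) = 328.5000 / 466.1100 = 0.7048

0.70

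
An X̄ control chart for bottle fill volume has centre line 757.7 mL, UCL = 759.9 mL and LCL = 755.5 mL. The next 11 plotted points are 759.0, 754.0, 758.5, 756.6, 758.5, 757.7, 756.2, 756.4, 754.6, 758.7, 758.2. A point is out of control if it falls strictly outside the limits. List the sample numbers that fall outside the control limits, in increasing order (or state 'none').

Compare each point to [755.5, 759.9]: sample 2 = 754.0 < LCL; sample 9 = 754.6 < LCL.

2, 9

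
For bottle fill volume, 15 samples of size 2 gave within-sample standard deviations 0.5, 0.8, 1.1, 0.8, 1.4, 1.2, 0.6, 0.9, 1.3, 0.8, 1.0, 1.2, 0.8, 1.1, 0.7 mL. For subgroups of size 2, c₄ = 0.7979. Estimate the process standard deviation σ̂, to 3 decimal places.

s̄ = (0.5 + 0.8 + 1.1 + 0.8 + 1.4 + 1.2 + 0.6 + 0.9 + 1.3 + 0.8 + 1.0 + 1.2 + 0.8 + 1.1 + 0.7) / 15 = 0.9467
σ̂ = s̄ / c₄ = 0.9467 / 0.7979 = 1.1864

1.186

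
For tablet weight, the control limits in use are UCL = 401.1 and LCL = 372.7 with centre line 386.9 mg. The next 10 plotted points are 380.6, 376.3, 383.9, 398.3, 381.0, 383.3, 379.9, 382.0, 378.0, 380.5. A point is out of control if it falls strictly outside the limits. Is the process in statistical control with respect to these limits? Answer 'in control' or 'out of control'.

All 10 points lie within [372.7, 401.1].

in control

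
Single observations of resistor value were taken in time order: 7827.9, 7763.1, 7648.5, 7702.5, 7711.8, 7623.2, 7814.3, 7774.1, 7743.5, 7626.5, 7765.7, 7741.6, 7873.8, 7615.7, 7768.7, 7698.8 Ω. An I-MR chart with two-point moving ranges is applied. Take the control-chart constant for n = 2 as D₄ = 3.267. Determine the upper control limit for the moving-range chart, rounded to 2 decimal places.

Moving ranges: 64.8, 114.6, 54.0, 9.3, 88.6, 191.1, 40.2, 30.6, 117.0, 139.2, 24.1, 132.2, 258.1, 153.0, 69.9; M̄R̄ = 1486.7000 / 15 = 99.1133
UCL_MR = D₄·M̄R̄ = 3.267 × 99.1133 = 323.8033

323.80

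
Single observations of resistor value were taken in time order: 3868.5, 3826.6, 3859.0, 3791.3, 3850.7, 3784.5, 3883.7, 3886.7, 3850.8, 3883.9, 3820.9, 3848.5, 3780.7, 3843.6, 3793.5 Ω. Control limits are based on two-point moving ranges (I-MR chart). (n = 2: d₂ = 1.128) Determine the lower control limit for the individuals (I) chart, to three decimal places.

X̄ = (3868.5 + 3826.6 + 3859.0 + 3791.3 + 3850.7 + 3784.5 + 3883.7 + 3886.7 + 3850.8 + 3883.9 + 3820.9 + 3848.5 + 3780.7 + 3843.6 + 3793.5) / 15 = 3838.1933
Moving ranges: 41.9, 32.4, 67.7, 59.4, 66.2, 99.2, 3.0, 35.9, 33.1, 63.0, 27.6, 67.8, 62.9, 50.1; M̄R̄ = 710.2000 / 14 = 50.7286
LCL = X̄ − 3·M̄R̄/d₂ = 3838.1933 − 3 × 50.7286 / 1.128 = 3703.2769

3703.277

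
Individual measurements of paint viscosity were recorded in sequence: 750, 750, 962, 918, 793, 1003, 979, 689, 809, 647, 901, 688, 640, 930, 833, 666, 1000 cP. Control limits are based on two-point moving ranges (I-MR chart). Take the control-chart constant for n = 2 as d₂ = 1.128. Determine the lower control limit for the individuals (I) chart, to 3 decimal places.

X̄ = (750 + 750 + 962 + 918 + 793 + 1003 + 979 + 689 + 809 + 647 + 901 + 688 + 640 + 930 + 833 + 666 + 1000) / 17 = 821.0588
Moving ranges: 0, 212, 44, 125, 210, 24, 290, 120, 162, 254, 213, 48, 290, 97, 167, 334; M̄R̄ = 2590.0000 / 16 = 161.8750
LCL = X̄ − 3·M̄R̄/d₂ = 821.0588 − 3 × 161.8750 / 1.128 = 390.5402

390.540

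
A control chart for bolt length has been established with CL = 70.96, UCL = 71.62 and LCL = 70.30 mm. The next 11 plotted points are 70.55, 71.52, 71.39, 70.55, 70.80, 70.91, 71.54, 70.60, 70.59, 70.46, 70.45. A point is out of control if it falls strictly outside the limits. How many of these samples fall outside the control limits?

0

All 11 points lie within [70.30, 71.62].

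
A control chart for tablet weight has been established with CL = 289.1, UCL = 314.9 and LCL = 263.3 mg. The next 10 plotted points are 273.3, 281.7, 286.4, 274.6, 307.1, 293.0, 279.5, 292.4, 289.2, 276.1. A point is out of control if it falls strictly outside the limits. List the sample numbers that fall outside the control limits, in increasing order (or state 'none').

none

All 10 points lie within [263.3, 314.9].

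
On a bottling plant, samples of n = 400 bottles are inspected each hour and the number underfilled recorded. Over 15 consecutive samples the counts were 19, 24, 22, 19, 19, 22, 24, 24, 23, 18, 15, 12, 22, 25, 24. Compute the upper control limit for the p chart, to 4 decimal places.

0.0853

p̄ = Σdᵢ / (k·n) = 312 / (15 × 400) = 0.05200
UCL = p̄ + 3·√(p̄(1−p̄)/n) = 0.05200 + 3 × √(0.05200×0.94800/400) = 0.05200 + 3 × 0.01110 = 0.08530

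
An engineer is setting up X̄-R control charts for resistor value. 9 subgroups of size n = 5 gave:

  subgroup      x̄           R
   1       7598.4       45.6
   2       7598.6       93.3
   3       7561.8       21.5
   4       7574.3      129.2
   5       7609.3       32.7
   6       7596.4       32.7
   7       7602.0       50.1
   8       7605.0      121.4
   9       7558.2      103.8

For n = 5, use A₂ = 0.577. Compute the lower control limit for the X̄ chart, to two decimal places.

7548.92

X̄̄ = (7598.4 + 7598.6 + 7561.8 + 7574.3 + 7609.3 + 7596.4 + 7602.0 + 7605.0 + 7558.2) / 9 = 68304.0000 / 9 = 7589.3333
R̄ = (45.6 + 93.3 + 21.5 + 129.2 + 32.7 + 32.7 + 50.1 + 121.4 + 103.8) / 9 = 630.3000 / 9 = 70.0333
LCL = X̄̄ − A₂·R̄ = 7589.3333 − 0.577 × 70.0333 = 7548.9241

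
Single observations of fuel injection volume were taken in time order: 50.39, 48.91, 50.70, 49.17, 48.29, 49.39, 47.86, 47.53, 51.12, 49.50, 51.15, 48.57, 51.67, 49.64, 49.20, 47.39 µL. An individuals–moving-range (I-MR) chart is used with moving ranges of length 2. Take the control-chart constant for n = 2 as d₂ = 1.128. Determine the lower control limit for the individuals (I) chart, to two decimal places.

44.89

X̄ = (50.39 + 48.91 + 50.70 + 49.17 + 48.29 + 49.39 + 47.86 + 47.53 + 51.12 + 49.50 + 51.15 + 48.57 + 51.67 + 49.64 + 49.20 + 47.39) / 16 = 49.4050
Moving ranges: 1.48, 1.79, 1.53, 0.88, 1.10, 1.53, 0.33, 3.59, 1.62, 1.65, 2.58, 3.10, 2.03, 0.44, 1.81; M̄R̄ = 25.4600 / 15 = 1.6973
LCL = X̄ − 3·M̄R̄/d₂ = 49.4050 − 3 × 1.6973 / 1.128 = 44.8908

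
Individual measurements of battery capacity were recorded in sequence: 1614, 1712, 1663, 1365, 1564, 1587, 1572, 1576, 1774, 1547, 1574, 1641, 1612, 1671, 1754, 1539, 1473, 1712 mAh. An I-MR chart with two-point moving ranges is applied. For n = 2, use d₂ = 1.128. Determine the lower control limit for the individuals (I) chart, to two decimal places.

X̄ = (1614 + 1712 + 1663 + 1365 + 1564 + 1587 + 1572 + 1576 + 1774 + 1547 + 1574 + 1641 + 1612 + 1671 + 1754 + 1539 + 1473 + 1712) / 18 = 1608.3333
Moving ranges: 98, 49, 298, 199, 23, 15, 4, 198, 227, 27, 67, 29, 59, 83, 215, 66, 239; M̄R̄ = 1896.0000 / 17 = 111.5294
LCL = X̄ − 3·M̄R̄/d₂ = 1608.3333 − 3 × 111.5294 / 1.128 = 1311.7126

1311.71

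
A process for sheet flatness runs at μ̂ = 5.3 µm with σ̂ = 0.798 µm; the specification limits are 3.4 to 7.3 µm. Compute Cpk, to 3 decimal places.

Cpu = (USL − μ̂) / (3σ̂) = (7.3 − 5.3) / (3 × 0.798) = 0.8354; Cpl = (μ̂ − LSL) / (3σ̂) = (5.3 − 3.4) / (3 × 0.798) = 0.7937; Cpk = min(Cpu, Cpl) = 0.7937

0.794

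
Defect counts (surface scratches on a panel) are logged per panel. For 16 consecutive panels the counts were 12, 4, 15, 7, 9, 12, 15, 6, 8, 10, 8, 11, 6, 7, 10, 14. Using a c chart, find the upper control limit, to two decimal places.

18.93

c̄ = (12 + 4 + 15 + 7 + 9 + 12 + 15 + 6 + 8 + 10 + 8 + 11 + 6 + 7 + 10 + 14) / 16 = 154 / 16 = 9.6250
UCL = c̄ + 3√c̄ = 9.6250 + 3 × √9.6250 = 9.6250 + 3 × 3.1024 = 18.9323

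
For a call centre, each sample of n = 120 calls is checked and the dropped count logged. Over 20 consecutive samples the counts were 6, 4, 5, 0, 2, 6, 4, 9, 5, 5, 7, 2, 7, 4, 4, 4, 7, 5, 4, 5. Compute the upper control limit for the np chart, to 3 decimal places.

11.158

p̄ = Σdᵢ / (k·n) = 95 / (20 × 120) = 0.03958
UCL = np̄ + 3·√(np̄(1−p̄)) = 4.7500 + 3 × √(4.7500×0.96042) = 4.7500 + 3 × 2.1359 = 11.1576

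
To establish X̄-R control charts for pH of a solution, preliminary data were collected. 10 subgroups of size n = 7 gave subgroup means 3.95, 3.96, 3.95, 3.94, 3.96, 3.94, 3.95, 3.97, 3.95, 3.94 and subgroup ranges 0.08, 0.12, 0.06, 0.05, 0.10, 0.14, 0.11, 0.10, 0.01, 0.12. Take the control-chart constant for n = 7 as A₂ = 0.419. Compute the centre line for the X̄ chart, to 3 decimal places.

X̄̄ = (3.95 + 3.96 + 3.95 + 3.94 + 3.96 + 3.94 + 3.95 + 3.97 + 3.95 + 3.94) / 10 = 39.5100 / 10 = 3.9510
CL = X̄̄ = 3.9510

3.951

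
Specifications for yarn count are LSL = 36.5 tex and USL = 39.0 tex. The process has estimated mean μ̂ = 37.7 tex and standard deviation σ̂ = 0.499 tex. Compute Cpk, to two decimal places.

Cpu = (USL − μ̂) / (3σ̂) = (39.0 − 37.7) / (3 × 0.499) = 0.8684; Cpl = (μ̂ − LSL) / (3σ̂) = (37.7 − 36.5) / (3 × 0.499) = 0.8016; Cpk = min(Cpu, Cpl) = 0.8016

0.80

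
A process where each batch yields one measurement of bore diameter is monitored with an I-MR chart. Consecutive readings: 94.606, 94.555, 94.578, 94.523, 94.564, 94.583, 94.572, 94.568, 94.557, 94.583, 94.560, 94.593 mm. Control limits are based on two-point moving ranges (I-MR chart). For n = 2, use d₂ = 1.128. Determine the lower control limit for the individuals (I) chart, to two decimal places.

X̄ = (94.606 + 94.555 + 94.578 + 94.523 + 94.564 + 94.583 + 94.572 + 94.568 + 94.557 + 94.583 + 94.560 + 94.593) / 12 = 94.5702
Moving ranges: 0.051, 0.023, 0.055, 0.041, 0.019, 0.011, 0.004, 0.011, 0.026, 0.023, 0.033; M̄R̄ = 0.2970 / 11 = 0.0270
LCL = X̄ − 3·M̄R̄/d₂ = 94.5702 − 3 × 0.0270 / 1.128 = 94.4984

94.50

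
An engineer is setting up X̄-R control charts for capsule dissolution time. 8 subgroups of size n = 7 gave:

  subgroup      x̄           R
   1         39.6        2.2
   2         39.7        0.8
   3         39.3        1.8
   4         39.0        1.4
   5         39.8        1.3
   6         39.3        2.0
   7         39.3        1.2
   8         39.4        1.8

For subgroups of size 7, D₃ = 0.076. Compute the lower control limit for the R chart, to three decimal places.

0.119

R̄ = (2.2 + 0.8 + 1.8 + 1.4 + 1.3 + 2.0 + 1.2 + 1.8) / 8 = 12.5000 / 8 = 1.5625
LCL_R = D₃·R̄ = 0.076 × 1.5625 = 0.1187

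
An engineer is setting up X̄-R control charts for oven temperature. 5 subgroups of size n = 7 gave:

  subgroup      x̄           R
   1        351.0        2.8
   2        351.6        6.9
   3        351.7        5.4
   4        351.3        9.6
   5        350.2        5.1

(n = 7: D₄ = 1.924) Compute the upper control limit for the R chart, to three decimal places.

R̄ = (2.8 + 6.9 + 5.4 + 9.6 + 5.1) / 5 = 29.8000 / 5 = 5.9600
UCL_R = D₄·R̄ = 1.924 × 5.9600 = 11.4670

11.467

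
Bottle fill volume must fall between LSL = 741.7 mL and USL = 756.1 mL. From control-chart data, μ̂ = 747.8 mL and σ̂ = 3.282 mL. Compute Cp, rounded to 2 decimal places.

Cp = (USL − LSL) / (6σ̂) = (756.1 − 741.7) / (6 × 3.282) = 14.4000 / 19.6920 = 0.7313

0.73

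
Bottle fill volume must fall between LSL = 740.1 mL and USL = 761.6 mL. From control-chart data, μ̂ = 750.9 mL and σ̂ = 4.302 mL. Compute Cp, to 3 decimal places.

0.833

Cp = (USL − LSL) / (6σ̂) = (761.6 − 740.1) / (6 × 4.302) = 21.5000 / 25.8120 = 0.8329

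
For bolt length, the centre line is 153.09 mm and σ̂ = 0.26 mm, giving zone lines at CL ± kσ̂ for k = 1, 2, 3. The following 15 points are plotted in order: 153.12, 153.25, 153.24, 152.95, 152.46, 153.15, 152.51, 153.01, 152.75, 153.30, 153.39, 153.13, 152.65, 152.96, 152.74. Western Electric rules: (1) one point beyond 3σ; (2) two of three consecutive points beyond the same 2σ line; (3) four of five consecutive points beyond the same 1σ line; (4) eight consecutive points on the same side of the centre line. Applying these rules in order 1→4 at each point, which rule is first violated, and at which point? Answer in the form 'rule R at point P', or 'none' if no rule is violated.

rule 2 at point 7

Zone of each point (C = within 1σ̂, B = 1σ̂–2σ̂, A = 2σ̂–3σ̂, * = beyond 3σ̂; sign = side of CL): 1:+C, 2:+C, 3:+C, 4:-C, 5:-A, 6:+C, 7:-A, 8:-C, 9:-B, 10:+C, 11:+B, 12:+C, 13:-B, 14:-C, 15:-B
Rule 2 (two of three consecutive points beyond the same 2σ limit) is satisfied at point 7.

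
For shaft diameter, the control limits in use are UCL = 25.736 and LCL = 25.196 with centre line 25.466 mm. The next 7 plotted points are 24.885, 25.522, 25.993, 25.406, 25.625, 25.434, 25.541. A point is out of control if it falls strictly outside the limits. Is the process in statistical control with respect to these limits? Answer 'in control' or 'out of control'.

out of control

Compare each point to [25.196, 25.736]: sample 1 = 24.885 < LCL; sample 3 = 25.993 > UCL.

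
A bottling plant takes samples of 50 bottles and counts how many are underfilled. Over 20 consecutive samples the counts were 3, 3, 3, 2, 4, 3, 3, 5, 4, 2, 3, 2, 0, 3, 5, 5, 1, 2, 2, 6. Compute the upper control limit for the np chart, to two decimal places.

p̄ = Σdᵢ / (k·n) = 61 / (20 × 50) = 0.06100
UCL = np̄ + 3·√(np̄(1−p̄)) = 3.0500 + 3 × √(3.0500×0.93900) = 3.0500 + 3 × 1.6923 = 8.1270

8.13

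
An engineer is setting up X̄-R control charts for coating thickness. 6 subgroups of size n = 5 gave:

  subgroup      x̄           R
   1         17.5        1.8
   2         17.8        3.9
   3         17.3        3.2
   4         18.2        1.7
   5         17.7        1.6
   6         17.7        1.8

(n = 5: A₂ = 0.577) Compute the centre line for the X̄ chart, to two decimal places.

X̄̄ = (17.5 + 17.8 + 17.3 + 18.2 + 17.7 + 17.7) / 6 = 106.2000 / 6 = 17.7000
CL = X̄̄ = 17.7000

17.70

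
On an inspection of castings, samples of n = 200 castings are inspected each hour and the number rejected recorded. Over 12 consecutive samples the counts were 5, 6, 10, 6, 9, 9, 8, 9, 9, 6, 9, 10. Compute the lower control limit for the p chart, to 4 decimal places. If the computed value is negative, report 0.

0.0000

p̄ = Σdᵢ / (k·n) = 96 / (12 × 200) = 0.04000
LCL = p̄ − 3·√(p̄(1−p̄)/n) = 0.04000 − 3 × 0.01386 = -0.00157 → 0 (negative, so LCL = 0)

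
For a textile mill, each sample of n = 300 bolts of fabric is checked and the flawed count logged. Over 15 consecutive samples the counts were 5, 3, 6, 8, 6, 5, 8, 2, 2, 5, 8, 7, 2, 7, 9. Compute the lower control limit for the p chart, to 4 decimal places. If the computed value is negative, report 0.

p̄ = Σdᵢ / (k·n) = 83 / (15 × 300) = 0.01844
LCL = p̄ − 3·√(p̄(1−p̄)/n) = 0.01844 − 3 × 0.00777 = -0.00486 → 0 (negative, so LCL = 0)

0.0000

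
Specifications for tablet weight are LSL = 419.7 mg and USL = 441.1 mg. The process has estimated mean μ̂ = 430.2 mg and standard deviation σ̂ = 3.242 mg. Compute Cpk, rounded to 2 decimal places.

Cpu = (USL − μ̂) / (3σ̂) = (441.1 − 430.2) / (3 × 3.242) = 1.1207; Cpl = (μ̂ − LSL) / (3σ̂) = (430.2 − 419.7) / (3 × 3.242) = 1.0796; Cpk = min(Cpu, Cpl) = 1.0796

1.08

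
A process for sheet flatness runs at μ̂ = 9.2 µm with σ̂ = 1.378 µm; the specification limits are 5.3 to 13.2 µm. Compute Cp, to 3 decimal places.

0.955

Cp = (USL − LSL) / (6σ̂) = (13.2 − 5.3) / (6 × 1.378) = 7.9000 / 8.2680 = 0.9555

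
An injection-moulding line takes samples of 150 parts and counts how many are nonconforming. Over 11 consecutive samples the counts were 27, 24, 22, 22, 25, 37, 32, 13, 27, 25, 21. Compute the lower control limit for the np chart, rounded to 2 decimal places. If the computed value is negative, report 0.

11.31

p̄ = Σdᵢ / (k·n) = 275 / (11 × 150) = 0.16667
LCL = np̄ − 3·√(np̄(1−p̄)) = 25.0000 − 3 × 4.5644 = 11.3069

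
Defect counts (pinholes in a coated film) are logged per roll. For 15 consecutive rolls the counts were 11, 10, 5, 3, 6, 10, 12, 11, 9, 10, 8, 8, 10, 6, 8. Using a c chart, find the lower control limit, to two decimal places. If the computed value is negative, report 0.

c̄ = (11 + 10 + 5 + 3 + 6 + 10 + 12 + 11 + 9 + 10 + 8 + 8 + 10 + 6 + 8) / 15 = 127 / 15 = 8.4667
LCL = c̄ − 3√c̄ = 8.4667 − 3 × 2.9098 = -0.2626 → 0 (cannot be negative)

0.00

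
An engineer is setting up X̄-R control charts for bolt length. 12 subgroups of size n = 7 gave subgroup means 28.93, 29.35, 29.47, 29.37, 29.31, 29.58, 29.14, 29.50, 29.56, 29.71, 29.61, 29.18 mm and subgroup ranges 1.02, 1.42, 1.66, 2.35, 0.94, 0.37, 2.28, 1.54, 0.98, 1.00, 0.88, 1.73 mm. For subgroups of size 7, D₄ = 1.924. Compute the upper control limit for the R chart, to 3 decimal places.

R̄ = (1.02 + 1.42 + 1.66 + 2.35 + 0.94 + 0.37 + 2.28 + 1.54 + 0.98 + 1.00 + 0.88 + 1.73) / 12 = 16.1700 / 12 = 1.3475
UCL_R = D₄·R̄ = 1.924 × 1.3475 = 2.5926

2.593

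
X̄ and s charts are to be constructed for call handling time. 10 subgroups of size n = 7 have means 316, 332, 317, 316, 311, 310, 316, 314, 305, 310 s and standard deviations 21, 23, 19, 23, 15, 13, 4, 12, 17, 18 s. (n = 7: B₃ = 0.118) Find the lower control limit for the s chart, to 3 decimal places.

s̄ = (21 + 23 + 19 + 23 + 15 + 13 + 4 + 12 + 17 + 18) / 10 = 16.5000
LCL_s = B₃·s̄ = 0.118 × 16.5000 = 1.9470

1.947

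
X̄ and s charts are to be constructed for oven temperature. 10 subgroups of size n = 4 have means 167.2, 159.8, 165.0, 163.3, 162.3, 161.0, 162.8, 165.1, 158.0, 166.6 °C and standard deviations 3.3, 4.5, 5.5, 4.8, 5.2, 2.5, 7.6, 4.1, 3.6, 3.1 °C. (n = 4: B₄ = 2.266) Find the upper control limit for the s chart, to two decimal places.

10.02

s̄ = (3.3 + 4.5 + 5.5 + 4.8 + 5.2 + 2.5 + 7.6 + 4.1 + 3.6 + 3.1) / 10 = 4.4200
UCL_s = B₄·s̄ = 2.266 × 4.4200 = 10.0157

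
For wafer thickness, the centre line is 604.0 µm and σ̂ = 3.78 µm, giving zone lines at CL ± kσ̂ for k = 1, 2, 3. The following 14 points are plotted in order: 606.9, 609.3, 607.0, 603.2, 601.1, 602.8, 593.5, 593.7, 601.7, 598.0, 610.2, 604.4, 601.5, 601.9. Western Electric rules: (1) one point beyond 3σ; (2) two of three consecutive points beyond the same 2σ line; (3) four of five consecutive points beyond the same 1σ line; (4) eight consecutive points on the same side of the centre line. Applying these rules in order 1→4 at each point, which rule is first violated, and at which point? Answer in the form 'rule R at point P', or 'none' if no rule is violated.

rule 2 at point 8

Zone of each point (C = within 1σ̂, B = 1σ̂–2σ̂, A = 2σ̂–3σ̂, * = beyond 3σ̂; sign = side of CL): 1:+C, 2:+B, 3:+C, 4:-C, 5:-C, 6:-C, 7:-A, 8:-A, 9:-C, 10:-B, 11:+B, 12:+C, 13:-C, 14:-C
Rule 2 (two of three consecutive points beyond the same 2σ limit) is satisfied at point 8.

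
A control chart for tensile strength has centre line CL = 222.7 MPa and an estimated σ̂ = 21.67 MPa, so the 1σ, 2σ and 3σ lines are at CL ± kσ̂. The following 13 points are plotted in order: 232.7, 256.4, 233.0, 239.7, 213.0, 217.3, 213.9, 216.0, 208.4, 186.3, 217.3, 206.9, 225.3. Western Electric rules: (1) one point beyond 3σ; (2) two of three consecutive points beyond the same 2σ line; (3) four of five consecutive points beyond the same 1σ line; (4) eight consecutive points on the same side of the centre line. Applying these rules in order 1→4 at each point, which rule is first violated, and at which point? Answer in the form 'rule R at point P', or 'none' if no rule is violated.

Zone of each point (C = within 1σ̂, B = 1σ̂–2σ̂, A = 2σ̂–3σ̂, * = beyond 3σ̂; sign = side of CL): 1:+C, 2:+B, 3:+C, 4:+C, 5:-C, 6:-C, 7:-C, 8:-C, 9:-C, 10:-B, 11:-C, 12:-C, 13:+C
Rule 4 (eight consecutive points on the same side of the centre line) is satisfied at point 12.

rule 4 at point 12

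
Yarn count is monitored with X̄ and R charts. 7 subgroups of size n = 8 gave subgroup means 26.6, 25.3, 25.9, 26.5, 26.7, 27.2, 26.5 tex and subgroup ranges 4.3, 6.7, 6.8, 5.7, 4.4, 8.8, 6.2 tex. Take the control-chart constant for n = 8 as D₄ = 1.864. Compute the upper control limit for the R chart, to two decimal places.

R̄ = (4.3 + 6.7 + 6.8 + 5.7 + 4.4 + 8.8 + 6.2) / 7 = 42.9000 / 7 = 6.1286
UCL_R = D₄·R̄ = 1.864 × 6.1286 = 11.4237

11.42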